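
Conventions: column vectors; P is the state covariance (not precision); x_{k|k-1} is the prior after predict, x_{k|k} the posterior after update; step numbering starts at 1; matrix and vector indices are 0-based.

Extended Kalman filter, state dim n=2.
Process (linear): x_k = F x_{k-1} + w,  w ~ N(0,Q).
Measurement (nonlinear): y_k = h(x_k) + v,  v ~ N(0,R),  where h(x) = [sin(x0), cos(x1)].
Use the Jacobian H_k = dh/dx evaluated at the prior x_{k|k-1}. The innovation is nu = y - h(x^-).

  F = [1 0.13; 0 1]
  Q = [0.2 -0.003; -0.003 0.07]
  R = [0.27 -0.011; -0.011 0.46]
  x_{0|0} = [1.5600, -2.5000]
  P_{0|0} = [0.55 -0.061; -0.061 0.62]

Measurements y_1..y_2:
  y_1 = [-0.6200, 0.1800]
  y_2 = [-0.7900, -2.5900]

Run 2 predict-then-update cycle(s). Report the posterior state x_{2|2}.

x_post = [-0.6665, -3.1593]

step 1: x^-=[1.2350, -2.5000]  P^-=[0.7446 0.0166; 0.0166 0.6900]  H_jac=[0.3295 0.0000; 0.0000 0.5985]  S=[0.3509 -0.0077; -0.0077 0.7071]  K=[0.6998 0.0217; 0.0285 0.5843]  nu=[-1.5641, 0.9811]  x^+=[0.1617, -1.9712]  P^+=[0.5727 0.0038; 0.0038 0.4486]
step 2: x^-=[-0.0946, -1.9712]  P^-=[0.7813 0.0591; 0.0591 0.5186]  H_jac=[0.9955 0.0000; 0.0000 0.9209]  S=[1.0443 0.0432; 0.0432 0.8998]  K=[0.7438 0.0248; 0.0345 0.5291]  nu=[-0.6955, -2.2002]  x^+=[-0.6665, -3.1593]  P^+=[0.2014 0.0035; 0.0035 0.2639]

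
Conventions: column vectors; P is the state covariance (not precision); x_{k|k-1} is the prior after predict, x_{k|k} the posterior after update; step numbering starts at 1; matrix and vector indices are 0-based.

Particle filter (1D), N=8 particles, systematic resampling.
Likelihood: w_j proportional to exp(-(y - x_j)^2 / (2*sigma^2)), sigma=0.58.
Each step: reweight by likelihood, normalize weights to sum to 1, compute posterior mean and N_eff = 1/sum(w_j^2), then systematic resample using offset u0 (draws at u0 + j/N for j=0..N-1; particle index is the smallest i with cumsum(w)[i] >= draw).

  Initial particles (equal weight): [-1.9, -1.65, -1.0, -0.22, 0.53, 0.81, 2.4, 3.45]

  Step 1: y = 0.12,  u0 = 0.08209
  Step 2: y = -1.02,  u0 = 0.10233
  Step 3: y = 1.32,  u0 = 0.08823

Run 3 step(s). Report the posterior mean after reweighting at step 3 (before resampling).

post_mean = 0.2730

step 1: w=[0.0010, 0.0042, 0.0679, 0.3692, 0.3415, 0.2160, 0.0002, 0.0000]  mean=0.1985  Neff=3.2873  idx=[3, 3, 3, 4, 4, 4, 5, 5]
step 2: w=[0.3073, 0.3073, 0.3073, 0.0224, 0.0224, 0.0224, 0.0055, 0.0055]  mean=-0.1584  Neff=3.5105  idx=[0, 0, 1, 1, 1, 2, 2, 5]
step 3: w=[0.0490, 0.0490, 0.0490, 0.0490, 0.0490, 0.0490, 0.0490, 0.6573]  mean=0.2730  Neff=2.2278  idx=[1, 4, 6, 7, 7, 7, 7, 7]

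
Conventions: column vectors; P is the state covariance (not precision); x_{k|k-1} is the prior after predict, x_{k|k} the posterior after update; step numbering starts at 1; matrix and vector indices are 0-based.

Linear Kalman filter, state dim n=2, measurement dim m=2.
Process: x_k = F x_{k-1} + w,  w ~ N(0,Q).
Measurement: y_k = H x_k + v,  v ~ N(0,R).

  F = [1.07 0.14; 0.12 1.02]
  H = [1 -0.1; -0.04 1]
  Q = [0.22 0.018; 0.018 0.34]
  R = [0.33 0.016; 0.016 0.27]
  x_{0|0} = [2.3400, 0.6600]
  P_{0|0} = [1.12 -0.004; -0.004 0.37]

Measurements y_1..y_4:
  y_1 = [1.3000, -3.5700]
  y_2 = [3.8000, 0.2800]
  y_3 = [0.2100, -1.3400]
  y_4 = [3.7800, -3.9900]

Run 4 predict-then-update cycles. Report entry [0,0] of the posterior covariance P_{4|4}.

step 1: x^-=[2.5962, 0.9540]  P^-=[1.5083 0.2102; 0.2102 0.7401]  S=[1.8037 0.0927; 0.0927 0.9957]  K=[0.8208 0.0741; 0.0379 0.7313]  nu=[-1.2008, -4.4202]  x^+=[1.2831, -2.3241]  P^+=[0.2765 0.0442; 0.0442 0.1998]
step 2: x^-=[1.0475, -2.2166]  P^-=[0.5537 0.1310; 0.1310 0.5627]  S=[0.8631 0.0691; 0.0691 0.8231]  K=[0.6199 0.0802; 0.0326 0.6745]  nu=[2.5308, 2.5385]  x^+=[2.8200, -0.4219]  P^+=[0.2098 0.0400; 0.0400 0.1842]
step 3: x^-=[2.9583, -0.0919]  P^-=[0.4758 0.1155; 0.1155 0.5445]  S=[0.7882 0.0585; 0.0585 0.8060]  K=[0.5833 0.0774; 0.0279 0.6678]  nu=[-2.7575, -1.1298]  x^+=[1.2624, -0.9234]  P^+=[0.1975 0.0381; 0.0381 0.1823]
step 4: x^-=[1.2215, -0.7903]  P^-=[0.4612 0.1116; 0.1116 0.5418]  S=[0.7743 0.0555; 0.0555 0.8036]  K=[0.5757 0.0762; 0.0265 0.6668]  nu=[2.4795, -3.1508]  x^+=[2.4088, -2.8258]  P^+=[0.1950 0.0376; 0.0376 0.1820]

P_post[0,0] = 0.1950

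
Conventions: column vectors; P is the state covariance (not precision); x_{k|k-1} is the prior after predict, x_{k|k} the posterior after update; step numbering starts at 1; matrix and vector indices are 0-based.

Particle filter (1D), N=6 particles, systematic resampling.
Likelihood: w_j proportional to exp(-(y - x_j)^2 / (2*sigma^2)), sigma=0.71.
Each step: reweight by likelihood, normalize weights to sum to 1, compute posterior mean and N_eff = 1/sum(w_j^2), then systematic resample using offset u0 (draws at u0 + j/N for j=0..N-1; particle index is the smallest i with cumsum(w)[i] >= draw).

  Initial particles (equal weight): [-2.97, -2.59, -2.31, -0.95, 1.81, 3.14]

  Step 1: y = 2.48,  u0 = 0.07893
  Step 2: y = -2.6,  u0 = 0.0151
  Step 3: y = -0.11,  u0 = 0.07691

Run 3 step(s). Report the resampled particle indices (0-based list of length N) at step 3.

resampled_idx = [0, 1, 2, 3, 4, 5]

step 1: w=[0.0000, 0.0000, 0.0000, 0.0000, 0.4967, 0.5033]  mean=2.4794  Neff=1.9999  idx=[4, 4, 4, 5, 5, 5]
step 2: w=[0.3333, 0.3333, 0.3333, 0.0000, 0.0000, 0.0000]  mean=1.8100  Neff=3.0000  idx=[0, 0, 1, 1, 2, 2]
step 3: w=[0.1667, 0.1667, 0.1667, 0.1667, 0.1667, 0.1667]  mean=1.8100  Neff=6.0000  idx=[0, 1, 2, 3, 4, 5]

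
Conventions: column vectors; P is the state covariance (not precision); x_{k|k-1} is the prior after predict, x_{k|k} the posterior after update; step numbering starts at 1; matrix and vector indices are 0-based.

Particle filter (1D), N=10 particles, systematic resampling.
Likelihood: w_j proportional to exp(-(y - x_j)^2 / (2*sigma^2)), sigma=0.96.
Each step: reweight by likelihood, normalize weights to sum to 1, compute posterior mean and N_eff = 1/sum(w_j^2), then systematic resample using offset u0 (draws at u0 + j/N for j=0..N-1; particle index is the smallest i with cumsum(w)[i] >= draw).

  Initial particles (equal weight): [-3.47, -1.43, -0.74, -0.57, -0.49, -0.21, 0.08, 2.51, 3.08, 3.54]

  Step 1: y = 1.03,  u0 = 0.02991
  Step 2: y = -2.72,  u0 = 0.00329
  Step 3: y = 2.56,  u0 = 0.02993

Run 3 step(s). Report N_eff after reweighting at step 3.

step 1: w=[0.0000, 0.0167, 0.0815, 0.1112, 0.1273, 0.1937, 0.2734, 0.1359, 0.0456, 0.0146]  mean=0.3046  Neff=5.9343  idx=[2, 3, 4, 4, 5, 5, 6, 6, 7, 7]
step 2: w=[0.2777, 0.1897, 0.1569, 0.1569, 0.0763, 0.0763, 0.0331, 0.0331, 0.0000, 0.0000]  mean=-0.4941  Neff=5.6773  idx=[0, 0, 0, 1, 1, 2, 2, 3, 4, 5]
step 3: w=[0.0397, 0.0397, 0.0397, 0.0719, 0.0719, 0.0940, 0.0940, 0.0940, 0.2275, 0.2275]  mean=-0.4039  Neff=6.8907  idx=[0, 3, 4, 5, 6, 7, 8, 8, 9, 9]

N_eff = 6.8907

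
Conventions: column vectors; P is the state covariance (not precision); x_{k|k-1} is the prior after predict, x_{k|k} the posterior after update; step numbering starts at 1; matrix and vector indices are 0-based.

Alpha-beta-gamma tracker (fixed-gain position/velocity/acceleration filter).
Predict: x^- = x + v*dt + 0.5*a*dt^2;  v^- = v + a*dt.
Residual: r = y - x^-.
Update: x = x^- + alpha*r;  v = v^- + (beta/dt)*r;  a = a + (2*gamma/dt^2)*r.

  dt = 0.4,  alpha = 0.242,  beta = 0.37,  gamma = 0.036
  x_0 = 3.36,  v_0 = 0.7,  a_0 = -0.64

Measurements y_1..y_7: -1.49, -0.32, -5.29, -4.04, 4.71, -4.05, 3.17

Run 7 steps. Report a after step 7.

step 1: x_pred=3.5888  r=-5.0788  x^+=2.3597  v^+=-4.2539  a^+=-2.9255
step 2: x_pred=0.4241  r=-0.7441  x^+=0.2441  v^+=-6.1124  a^+=-3.2603
step 3: x_pred=-2.4617  r=-2.8283  x^+=-3.1462  v^+=-10.0327  a^+=-4.5330
step 4: x_pred=-7.5219  r=3.4819  x^+=-6.6793  v^+=-8.6252  a^+=-2.9662
step 5: x_pred=-10.3666  r=15.0766  x^+=-6.7181  v^+=4.1342  a^+=3.8183
step 6: x_pred=-4.7589  r=0.7089  x^+=-4.5874  v^+=6.3173  a^+=4.1373
step 7: x_pred=-1.7295  r=4.8995  x^+=-0.5438  v^+=12.5042  a^+=6.3421

a_post = 6.3421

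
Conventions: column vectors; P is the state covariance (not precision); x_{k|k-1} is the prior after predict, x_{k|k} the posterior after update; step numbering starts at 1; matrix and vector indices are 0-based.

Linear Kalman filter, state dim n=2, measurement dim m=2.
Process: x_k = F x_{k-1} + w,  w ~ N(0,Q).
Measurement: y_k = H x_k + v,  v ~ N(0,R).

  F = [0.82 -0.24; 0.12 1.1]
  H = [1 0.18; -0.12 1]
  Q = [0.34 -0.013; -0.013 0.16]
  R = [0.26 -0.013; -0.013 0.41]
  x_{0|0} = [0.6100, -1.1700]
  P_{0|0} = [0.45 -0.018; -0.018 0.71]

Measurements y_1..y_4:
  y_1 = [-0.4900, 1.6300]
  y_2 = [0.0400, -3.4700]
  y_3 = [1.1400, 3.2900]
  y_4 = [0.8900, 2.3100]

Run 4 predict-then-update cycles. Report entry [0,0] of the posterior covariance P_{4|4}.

step 1: x^-=[0.7810, -1.2138]  P^-=[0.6906 -0.1719; -0.1719 1.0208]  S=[0.9218 -0.0803; -0.0803 1.4820]  K=[0.7040 -0.1338; 0.0744 0.7068]  nu=[-1.0525, 2.9375]  x^+=[-0.3528, 0.7840]  P^+=[0.1921 -0.0409; -0.0409 0.2839]
step 2: x^-=[-0.4775, 0.8200]  P^-=[0.5017 -0.1048; -0.1048 0.4955]  S=[0.7400 -0.0865; -0.0865 0.9378]  K=[0.6388 -0.1170; 0.0427 0.5457]  nu=[0.3699, -4.3473]  x^+=[0.2673, -1.5363]  P^+=[0.1740 -0.0354; -0.0354 0.2189]
step 3: x^-=[0.5879, -1.6579]  P^-=[0.4835 -0.0846; -0.0846 0.4181]  S=[0.7266 -0.0785; -0.0785 0.8553]  K=[0.6327 -0.1086; 0.0417 0.5045]  nu=[0.8505, 5.0184]  x^+=[0.5809, 0.9092]  P^+=[0.1717 -0.0322; -0.0322 0.2024]
step 4: x^-=[0.2581, 1.0698]  P^-=[0.4798 -0.0776; -0.0776 0.3989]  S=[0.7248 -0.0747; -0.0747 0.8345]  K=[0.6318 -0.1054; 0.0428 0.4931]  nu=[0.4393, 1.2712]  x^+=[0.4017, 1.7154]  P^+=[0.1712 -0.0309; -0.0309 0.1979]

P_post[0,0] = 0.1712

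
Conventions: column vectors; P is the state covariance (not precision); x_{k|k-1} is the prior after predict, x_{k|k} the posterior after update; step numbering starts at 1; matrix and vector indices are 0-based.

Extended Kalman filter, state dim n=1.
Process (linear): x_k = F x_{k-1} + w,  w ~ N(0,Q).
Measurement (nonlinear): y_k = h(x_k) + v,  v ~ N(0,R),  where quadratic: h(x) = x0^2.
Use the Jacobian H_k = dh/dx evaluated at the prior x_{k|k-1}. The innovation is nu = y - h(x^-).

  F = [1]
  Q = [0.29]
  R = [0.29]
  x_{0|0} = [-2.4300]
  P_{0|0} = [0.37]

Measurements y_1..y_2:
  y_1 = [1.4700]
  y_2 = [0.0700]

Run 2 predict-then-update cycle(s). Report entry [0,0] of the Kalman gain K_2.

K[0,0] = -0.2958

step 1: x^-=[-2.4300]  P^-=[0.6600]  H_jac=[-4.8600]  S=[15.8789]  K=[-0.2020]  nu=[-4.4349]  x^+=[-1.5341]  P^+=[0.0121]
step 2: x^-=[-1.5341]  P^-=[0.3021]  H_jac=[-3.0683]  S=[3.1336]  K=[-0.2958]  nu=[-2.2836]  x^+=[-0.8588]  P^+=[0.0280]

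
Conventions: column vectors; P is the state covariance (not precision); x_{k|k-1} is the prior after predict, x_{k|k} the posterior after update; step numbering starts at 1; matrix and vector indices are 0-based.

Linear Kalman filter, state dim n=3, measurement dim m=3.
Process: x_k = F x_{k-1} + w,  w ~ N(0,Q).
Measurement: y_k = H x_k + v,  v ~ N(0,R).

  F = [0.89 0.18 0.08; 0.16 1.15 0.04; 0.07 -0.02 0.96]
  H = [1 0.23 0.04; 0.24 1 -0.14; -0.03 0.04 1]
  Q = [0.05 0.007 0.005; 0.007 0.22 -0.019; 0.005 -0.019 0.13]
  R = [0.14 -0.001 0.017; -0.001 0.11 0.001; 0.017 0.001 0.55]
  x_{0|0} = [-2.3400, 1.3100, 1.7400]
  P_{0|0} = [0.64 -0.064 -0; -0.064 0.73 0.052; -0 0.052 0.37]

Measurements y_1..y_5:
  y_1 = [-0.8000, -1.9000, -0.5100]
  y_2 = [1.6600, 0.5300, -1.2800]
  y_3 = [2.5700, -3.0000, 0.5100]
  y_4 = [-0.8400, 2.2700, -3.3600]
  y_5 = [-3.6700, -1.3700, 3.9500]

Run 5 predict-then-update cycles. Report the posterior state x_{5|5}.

step 1: x^-=[-1.7076, 1.2017, 1.4804]  P^-=[0.5640 0.1882 0.0799; 0.1882 1.1836 0.0380; 0.0799 0.0380 0.4726]  S=[0.8610 0.5924 0.1247; 0.5924 1.4097 0.0316; 0.1247 0.0316 1.0228]  K=[0.7872 -0.1087 -0.0237; -0.0965 0.9071 0.0617; 0.0998 -0.0584 0.4508]  nu=[0.5720, -2.4846, -2.0897]  x^+=[-0.9377, -1.2361, 0.7405]  P^+=[0.1190 -0.0406 0.0054; -0.0406 0.1135 0.0274; 0.0054 0.0274 0.2487]
step 2: x^-=[-0.9979, -1.5419, 0.6699]  P^-=[0.1381 0.0085 0.0407; 0.0085 0.3612 0.0173; 0.0407 0.0173 0.3596]  S=[0.3053 0.1170 0.0755; 0.1170 0.4828 -0.0090; 0.0755 -0.0090 0.9092]  K=[0.4801 -0.0419 0.0003; 0.0057 0.7469 0.0415; 0.1260 -0.0717 0.3837]  nu=[2.9857, 2.4052, -1.9182]  x^+=[0.3344, 0.1920, 0.1375]  P^+=[0.0716 -0.0207 0.0113; -0.0207 0.0899 0.0194; 0.0113 0.0194 0.2127]
step 3: x^-=[0.3432, 0.2798, 0.1516]  P^-=[0.1065 0.0172 0.0386; 0.0172 0.3354 0.0095; 0.0386 0.0095 0.3272]  S=[0.2759 0.1130 0.0713; 0.1130 0.4609 -0.0136; 0.0713 -0.0136 0.8763]  K=[0.4121 -0.0198 0.0073; 0.0372 0.7255 0.0338; 0.1354 -0.0812 0.3603]  nu=[2.1564, -3.3410, 0.3575]  x^+=[1.3008, -2.0518, 0.8437]  P^+=[0.0608 -0.0153 0.0135; -0.0153 0.0857 0.0161; 0.0135 0.0161 0.2001]
step 4: x^-=[0.8559, -2.1177, 0.9420]  P^-=[0.0997 0.0202 0.0383; 0.0202 0.3313 0.0061; 0.0383 0.0061 0.3160]  S=[0.2702 0.1137 0.0700; 0.1137 0.4586 -0.0158; 0.0700 -0.0158 0.8648]  K=[0.3949 -0.0131 0.0095; 0.0463 0.7206 0.0310; 0.1384 -0.0855 0.3516]  nu=[-1.2465, 4.3142, -4.1917]  x^+=[0.2674, 0.8034, -1.0732]  P^+=[0.0581 -0.0138 0.0142; -0.0138 0.0846 0.0148; 0.0142 0.0148 0.1955]
step 5: x^-=[0.2967, 0.9238, -1.0276]  P^-=[0.0980 0.0211 0.0382; 0.0211 0.3302 0.0047; 0.0382 0.0047 0.3119]  S=[0.2688 0.1140 0.0695; 0.1140 0.4582 -0.0166; 0.0695 -0.0166 0.8605]  K=[0.3904 -0.0111 0.0102; 0.0488 0.7192 0.0300; 0.1393 -0.0871 0.3484]  nu=[-4.1381, -2.5089, 4.9495]  x^+=[-1.2407, -0.9341, 0.3389]  P^+=[0.0573 -0.0133 0.0145; -0.0133 0.0843 0.0143; 0.0145 0.0143 0.1938]

x_post = [-1.2407, -0.9341, 0.3389]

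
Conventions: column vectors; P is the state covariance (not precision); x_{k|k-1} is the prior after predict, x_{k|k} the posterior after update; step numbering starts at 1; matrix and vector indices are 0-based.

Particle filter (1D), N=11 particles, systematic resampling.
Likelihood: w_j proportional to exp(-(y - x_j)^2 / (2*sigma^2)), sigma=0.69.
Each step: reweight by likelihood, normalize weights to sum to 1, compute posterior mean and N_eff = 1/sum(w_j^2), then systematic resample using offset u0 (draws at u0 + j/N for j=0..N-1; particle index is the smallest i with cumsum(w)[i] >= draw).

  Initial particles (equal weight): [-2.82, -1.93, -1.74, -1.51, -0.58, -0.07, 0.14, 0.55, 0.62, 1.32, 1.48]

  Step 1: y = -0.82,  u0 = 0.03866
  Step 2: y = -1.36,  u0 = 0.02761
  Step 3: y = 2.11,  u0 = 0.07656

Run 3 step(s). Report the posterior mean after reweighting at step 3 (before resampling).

step 1: w=[0.0043, 0.0796, 0.1193, 0.1760, 0.2731, 0.1607, 0.1102, 0.0404, 0.0329, 0.0024, 0.0011]  mean=-0.7459  Neff=5.9939  idx=[1, 2, 3, 3, 4, 4, 4, 5, 5, 6, 7]
step 2: w=[0.1276, 0.1542, 0.1753, 0.1753, 0.0947, 0.0947, 0.0947, 0.0313, 0.0313, 0.0169, 0.0039]  mean=-1.2088  Neff=7.6500  idx=[0, 0, 1, 2, 2, 3, 3, 4, 5, 6, 7]
step 3: w=[0.0000, 0.0000, 0.0000, 0.0001, 0.0001, 0.0001, 0.0001, 0.0603, 0.0603, 0.0603, 0.8186]  mean=-0.1630  Neff=1.4685  idx=[8, 9, 10, 10, 10, 10, 10, 10, 10, 10, 10]

post_mean = -0.1630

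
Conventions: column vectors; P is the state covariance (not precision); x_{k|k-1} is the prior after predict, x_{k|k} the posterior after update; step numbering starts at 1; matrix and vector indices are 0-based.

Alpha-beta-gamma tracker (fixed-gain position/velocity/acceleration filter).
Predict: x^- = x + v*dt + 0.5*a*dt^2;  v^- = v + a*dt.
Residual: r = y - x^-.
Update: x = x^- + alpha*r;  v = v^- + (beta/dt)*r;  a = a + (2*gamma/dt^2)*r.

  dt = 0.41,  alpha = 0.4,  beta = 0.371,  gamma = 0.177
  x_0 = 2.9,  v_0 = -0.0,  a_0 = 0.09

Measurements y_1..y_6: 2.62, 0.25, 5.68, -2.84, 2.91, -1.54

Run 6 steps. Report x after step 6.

x_post = -0.5546

step 1: x_pred=2.9076  r=-0.2876  x^+=2.7925  v^+=-0.2233  a^+=-0.5156
step 2: x_pred=2.6576  r=-2.4076  x^+=1.6946  v^+=-2.6133  a^+=-5.5858
step 3: x_pred=0.1536  r=5.5264  x^+=2.3642  v^+=0.0972  a^+=6.0521
step 4: x_pred=2.9127  r=-5.7527  x^+=0.6116  v^+=-2.6270  a^+=-6.0625
step 5: x_pred=-0.9750  r=3.8850  x^+=0.5790  v^+=-1.5971  a^+=2.1189
step 6: x_pred=0.1023  r=-1.6423  x^+=-0.5546  v^+=-2.2145  a^+=-1.3396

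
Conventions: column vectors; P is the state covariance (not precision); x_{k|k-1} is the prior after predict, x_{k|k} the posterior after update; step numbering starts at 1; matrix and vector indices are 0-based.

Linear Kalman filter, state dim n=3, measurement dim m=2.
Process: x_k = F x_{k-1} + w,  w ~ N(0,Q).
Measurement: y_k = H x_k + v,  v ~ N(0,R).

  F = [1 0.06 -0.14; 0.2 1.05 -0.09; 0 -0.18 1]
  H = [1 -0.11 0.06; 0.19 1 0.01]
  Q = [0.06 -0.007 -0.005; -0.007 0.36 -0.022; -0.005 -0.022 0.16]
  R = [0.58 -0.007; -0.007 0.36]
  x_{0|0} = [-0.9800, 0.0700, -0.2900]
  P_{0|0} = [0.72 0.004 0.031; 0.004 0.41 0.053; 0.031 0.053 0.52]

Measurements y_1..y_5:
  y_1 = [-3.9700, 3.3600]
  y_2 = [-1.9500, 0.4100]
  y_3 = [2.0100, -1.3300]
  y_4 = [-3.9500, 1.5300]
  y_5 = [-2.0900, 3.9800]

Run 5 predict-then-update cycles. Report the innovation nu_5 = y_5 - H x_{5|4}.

innov = [-0.7171, 3.3775]

step 1: x^-=[-0.9352, -0.0964, -0.3026]  P^-=[0.7826 0.1619 -0.0474; 0.1619 0.8356 -0.0837; -0.0474 -0.0837 0.6742]  S=[1.3349 0.2027; 0.2027 1.2836]  K=[0.5472 0.1552; -0.0551 0.6830; 0.0121 -0.0689]  nu=[-3.0272, 3.6371]  x^+=[-2.0273, 2.5545, -0.5900]  P^+=[0.3175 -0.0079 -0.0353; -0.0079 0.2480 -0.0249; -0.0353 -0.0249 0.6683]
step 2: x^-=[-1.7915, 2.3298, -1.0498]  P^-=[0.4009 0.0801 -0.1372; 0.0801 0.6542 -0.1623; -0.1372 -0.1623 0.8452]  S=[0.9599 0.0636; 0.0636 1.0554]  K=[0.3917 0.1231; -0.0438 0.6354; -0.0605 -0.1668]  nu=[0.1607, -1.5689]  x^+=[-1.9217, 1.3259, -0.7978]  P^+=[0.2315 -0.0015 -0.0882; -0.0015 0.2298 -0.0510; -0.0882 -0.0510 0.8111]
step 3: x^-=[-1.7304, 1.0797, -1.0364]  P^-=[0.3335 0.0806 -0.2133; 0.0806 0.6414 -0.2104; -0.2133 -0.2104 0.9969]  S=[0.8844 0.0483; 0.0483 1.0391]  K=[0.3461 0.1204; -0.0375 0.6317; -0.1350 -0.2256]  nu=[3.9214, -2.0705]  x^+=[-0.6225, -0.3753, -1.0989]  P^+=[0.2085 0.0027 -0.1392; 0.0027 0.2278 -0.0631; -0.1392 -0.0631 0.9249]
step 4: x^-=[-0.4912, -0.4196, -1.0313]  P^-=[0.3278 0.0896 -0.2820; 0.0896 0.6450 -0.2435; -0.2820 -0.2435 1.1150]  S=[0.8693 0.0523; 0.0523 1.0451]  K=[0.3388 0.1257; -0.0335 0.6328; -0.2007 -0.2635]  nu=[-3.4431, 2.0533]  x^+=[-1.3995, 0.9950, -0.8812]  P^+=[0.2071 0.0053 -0.1823; 0.0053 0.2277 -0.0688; -0.1823 -0.0688 1.0019]
step 5: x^-=[-1.2164, 0.8442, -1.0603]  P^-=[0.3404 0.0991 -0.3368; 0.0991 0.6493 -0.2653; -0.3368 -0.2653 1.1940]  S=[0.8739 0.0611; 0.0611 1.0528]  K=[0.3447 0.1323; -0.0309 0.6339; -0.2500 -0.2869]  nu=[-0.7171, 3.3775]  x^+=[-1.0167, 3.0074, -1.8501]  P^+=[0.2126 0.0070 -0.2135; 0.0070 0.2278 -0.0714; -0.2135 -0.0714 1.0440]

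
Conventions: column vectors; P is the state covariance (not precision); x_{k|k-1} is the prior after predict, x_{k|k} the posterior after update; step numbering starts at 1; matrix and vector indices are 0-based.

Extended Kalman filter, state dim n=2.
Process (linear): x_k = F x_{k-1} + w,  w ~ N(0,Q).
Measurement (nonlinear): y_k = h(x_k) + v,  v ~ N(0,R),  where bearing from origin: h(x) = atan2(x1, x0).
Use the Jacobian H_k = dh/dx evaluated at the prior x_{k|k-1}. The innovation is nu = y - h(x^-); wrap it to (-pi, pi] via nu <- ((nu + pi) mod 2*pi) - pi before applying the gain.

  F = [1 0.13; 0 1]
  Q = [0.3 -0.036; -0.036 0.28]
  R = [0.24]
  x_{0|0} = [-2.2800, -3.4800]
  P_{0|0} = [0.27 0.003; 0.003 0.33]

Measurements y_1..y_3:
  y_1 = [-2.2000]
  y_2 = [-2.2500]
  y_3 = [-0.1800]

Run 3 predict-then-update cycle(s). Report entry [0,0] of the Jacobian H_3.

step 1: x^-=[-2.7324, -3.4800]  P^-=[0.5764 0.0099; 0.0099 0.6100]  H_jac=[0.1778 -0.1396]  S=[0.2696]  K=[0.3749; -0.3093]  nu=[0.0364]  x^+=[-2.7187, -3.4913]  P^+=[0.5385 0.0412; 0.0412 0.5842]
step 2: x^-=[-3.1726, -3.4913]  P^-=[0.8590 0.0811; 0.0811 0.8642]  H_jac=[0.1569 -0.1426]  S=[0.2751]  K=[0.4479; -0.4016]  nu=[0.0584]  x^+=[-3.1464, -3.5147]  P^+=[0.8039 0.1306; 0.1306 0.8198]
step 3: x^-=[-3.6034, -3.5147]  P^-=[1.1517 0.2012; 0.2012 1.0998]  H_jac=[0.1387 -0.1422]  S=[0.2765]  K=[0.4744; -0.4648]  nu=[2.1886]  x^+=[-2.5651, -4.5321]  P^+=[1.0895 0.2621; 0.2621 1.0401]

H_jac[0,0] = 0.1387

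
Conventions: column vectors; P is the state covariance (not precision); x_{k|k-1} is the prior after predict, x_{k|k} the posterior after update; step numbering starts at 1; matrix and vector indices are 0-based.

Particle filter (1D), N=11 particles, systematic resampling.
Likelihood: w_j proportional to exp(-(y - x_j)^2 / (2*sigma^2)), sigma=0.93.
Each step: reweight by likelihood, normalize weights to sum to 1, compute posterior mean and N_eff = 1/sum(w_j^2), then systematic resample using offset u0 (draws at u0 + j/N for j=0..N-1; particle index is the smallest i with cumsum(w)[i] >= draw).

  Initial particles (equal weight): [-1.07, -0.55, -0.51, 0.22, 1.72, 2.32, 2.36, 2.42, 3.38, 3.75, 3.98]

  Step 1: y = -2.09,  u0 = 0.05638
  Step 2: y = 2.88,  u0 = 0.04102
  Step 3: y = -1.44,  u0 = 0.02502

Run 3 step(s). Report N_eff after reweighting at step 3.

step 1: w=[0.5055, 0.2342, 0.2179, 0.0422, 0.0002, 0.0000, 0.0000, 0.0000, 0.0000, 0.0000, 0.0000]  mean=-0.7711  Neff=2.7805  idx=[0, 0, 0, 0, 0, 1, 1, 1, 2, 2, 3]
step 2: w=[0.0052, 0.0052, 0.0052, 0.0052, 0.0052, 0.0478, 0.0478, 0.0478, 0.0559, 0.0559, 0.7188]  mean=-0.0056  Neff=1.8872  idx=[5, 7, 8, 10, 10, 10, 10, 10, 10, 10, 10]
step 3: w=[0.1808, 0.1808, 0.1734, 0.0581, 0.0581, 0.0581, 0.0581, 0.0581, 0.0581, 0.0581, 0.0581]  mean=-0.1851  Neff=8.1642  idx=[0, 0, 1, 1, 2, 2, 3, 5, 6, 8, 9]

N_eff = 8.1642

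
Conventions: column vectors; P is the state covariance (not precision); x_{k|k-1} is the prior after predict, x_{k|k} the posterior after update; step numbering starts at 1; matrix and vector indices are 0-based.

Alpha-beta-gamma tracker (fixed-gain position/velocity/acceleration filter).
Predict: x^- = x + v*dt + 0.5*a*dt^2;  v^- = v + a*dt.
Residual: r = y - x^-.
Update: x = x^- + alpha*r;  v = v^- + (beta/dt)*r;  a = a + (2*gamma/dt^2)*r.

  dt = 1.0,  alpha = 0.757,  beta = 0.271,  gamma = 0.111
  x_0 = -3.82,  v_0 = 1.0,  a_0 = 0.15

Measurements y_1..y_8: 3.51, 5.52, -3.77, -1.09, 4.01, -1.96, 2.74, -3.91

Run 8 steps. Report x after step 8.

x_post = -3.2191

step 1: x_pred=-2.7450  r=6.2550  x^+=1.9900  v^+=2.8451  a^+=1.5386
step 2: x_pred=5.6044  r=-0.0844  x^+=5.5405  v^+=4.3608  a^+=1.5199
step 3: x_pred=10.6613  r=-14.4313  x^+=-0.2632  v^+=1.9698  a^+=-1.6839
step 4: x_pred=0.8647  r=-1.9547  x^+=-0.6150  v^+=-0.2438  a^+=-2.1178
step 5: x_pred=-1.9177  r=5.9277  x^+=2.5696  v^+=-0.7552  a^+=-0.8019
step 6: x_pred=1.4134  r=-3.3734  x^+=-1.1403  v^+=-2.4713  a^+=-1.5508
step 7: x_pred=-4.3869  r=7.1269  x^+=1.0082  v^+=-2.0906  a^+=0.0314
step 8: x_pred=-1.0668  r=-2.8432  x^+=-3.2191  v^+=-2.8298  a^+=-0.5998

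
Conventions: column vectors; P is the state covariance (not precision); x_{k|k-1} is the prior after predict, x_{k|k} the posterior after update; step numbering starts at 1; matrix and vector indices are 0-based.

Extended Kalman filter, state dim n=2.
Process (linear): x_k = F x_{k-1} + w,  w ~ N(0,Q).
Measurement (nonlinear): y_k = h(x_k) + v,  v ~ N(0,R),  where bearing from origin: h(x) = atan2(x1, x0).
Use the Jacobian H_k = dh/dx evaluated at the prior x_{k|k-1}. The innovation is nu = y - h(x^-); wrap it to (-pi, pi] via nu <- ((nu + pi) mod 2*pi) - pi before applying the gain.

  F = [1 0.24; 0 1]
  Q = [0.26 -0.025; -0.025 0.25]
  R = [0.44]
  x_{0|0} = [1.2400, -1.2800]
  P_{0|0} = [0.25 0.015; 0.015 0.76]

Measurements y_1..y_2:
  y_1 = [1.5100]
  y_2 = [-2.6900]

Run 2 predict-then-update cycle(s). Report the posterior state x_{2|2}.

x_post = [1.9220, -1.8054]

step 1: x^-=[0.9328, -1.2800]  P^-=[0.5610 0.1724; 0.1724 1.0100]  H_jac=[0.5103 0.3719]  S=[0.7911]  K=[0.4428; 0.5859]  nu=[2.4510]  x^+=[2.0182, 0.1561]  P^+=[0.4058 -0.0329; -0.0329 0.7384]
step 2: x^-=[2.0557, 0.1561]  P^-=[0.6926 0.1193; 0.1193 0.9884]  H_jac=[-0.0367 0.4837]  S=[0.6679]  K=[0.0483; 0.7092]  nu=[-2.7658]  x^+=[1.9220, -1.8054]  P^+=[0.6910 0.0964; 0.0964 0.6525]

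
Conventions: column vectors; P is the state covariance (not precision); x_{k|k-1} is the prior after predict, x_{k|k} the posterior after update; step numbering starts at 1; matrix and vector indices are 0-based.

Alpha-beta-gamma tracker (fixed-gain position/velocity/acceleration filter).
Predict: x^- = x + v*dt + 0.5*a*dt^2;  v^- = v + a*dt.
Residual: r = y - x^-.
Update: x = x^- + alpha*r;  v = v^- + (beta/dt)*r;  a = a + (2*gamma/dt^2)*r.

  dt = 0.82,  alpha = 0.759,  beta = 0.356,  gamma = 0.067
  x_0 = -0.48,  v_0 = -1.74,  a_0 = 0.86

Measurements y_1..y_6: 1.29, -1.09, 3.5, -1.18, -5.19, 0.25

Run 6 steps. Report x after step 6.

x_post = -1.0472

step 1: x_pred=-1.6177  r=2.9077  x^+=0.5893  v^+=0.2276  a^+=1.4395
step 2: x_pred=1.2598  r=-2.3498  x^+=-0.5237  v^+=0.3878  a^+=0.9712
step 3: x_pred=0.1208  r=3.3792  x^+=2.6856  v^+=2.6512  a^+=1.6446
step 4: x_pred=5.4125  r=-6.5925  x^+=0.4088  v^+=1.1377  a^+=0.3308
step 5: x_pred=1.4529  r=-6.6429  x^+=-3.5891  v^+=-1.4751  a^+=-0.9930
step 6: x_pred=-5.1325  r=5.3825  x^+=-1.0472  v^+=0.0474  a^+=0.0796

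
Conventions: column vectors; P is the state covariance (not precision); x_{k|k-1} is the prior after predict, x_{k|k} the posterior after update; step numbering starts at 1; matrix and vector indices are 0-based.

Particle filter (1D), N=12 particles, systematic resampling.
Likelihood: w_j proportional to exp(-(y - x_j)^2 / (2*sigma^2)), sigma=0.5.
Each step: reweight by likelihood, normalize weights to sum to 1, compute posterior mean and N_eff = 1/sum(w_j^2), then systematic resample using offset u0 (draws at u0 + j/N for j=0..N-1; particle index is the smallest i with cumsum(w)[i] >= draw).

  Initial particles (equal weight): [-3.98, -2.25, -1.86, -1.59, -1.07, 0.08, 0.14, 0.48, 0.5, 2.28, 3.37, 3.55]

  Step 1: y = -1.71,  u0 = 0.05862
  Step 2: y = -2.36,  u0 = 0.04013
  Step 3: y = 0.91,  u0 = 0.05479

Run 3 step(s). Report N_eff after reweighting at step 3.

N_eff = 3.5938

step 1: w=[0.0000, 0.1905, 0.3263, 0.3317, 0.1505, 0.0006, 0.0004, 0.0000, 0.0000, 0.0000, 0.0000, 0.0000]  mean=-1.7240  Neff=3.6304  idx=[1, 1, 2, 2, 2, 2, 3, 3, 3, 3, 4, 4]
step 2: w=[0.1721, 0.1721, 0.1069, 0.1069, 0.1069, 0.1069, 0.0539, 0.0539, 0.0539, 0.0539, 0.0063, 0.0063]  mean=-1.9261  Neff=8.5725  idx=[0, 0, 1, 1, 2, 3, 3, 4, 5, 6, 7, 9]
step 3: w=[0.0002, 0.0002, 0.0002, 0.0002, 0.0176, 0.0176, 0.0176, 0.0176, 0.0176, 0.3037, 0.3037, 0.3037]  mean=-1.6143  Neff=3.5938  idx=[7, 9, 9, 9, 9, 10, 10, 10, 11, 11, 11, 11]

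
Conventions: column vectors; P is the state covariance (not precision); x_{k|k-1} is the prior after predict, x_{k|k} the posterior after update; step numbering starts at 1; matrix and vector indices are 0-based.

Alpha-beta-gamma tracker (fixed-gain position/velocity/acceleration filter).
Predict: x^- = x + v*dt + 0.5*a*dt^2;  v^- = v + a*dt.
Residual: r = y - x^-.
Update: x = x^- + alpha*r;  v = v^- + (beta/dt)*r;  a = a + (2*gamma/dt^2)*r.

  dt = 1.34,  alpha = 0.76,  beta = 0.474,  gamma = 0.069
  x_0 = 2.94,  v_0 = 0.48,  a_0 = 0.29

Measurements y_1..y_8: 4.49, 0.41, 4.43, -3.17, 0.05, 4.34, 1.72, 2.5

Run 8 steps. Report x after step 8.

x_post = 2.7661

step 1: x_pred=3.8436  r=0.6464  x^+=4.3349  v^+=1.0973  a^+=0.3397
step 2: x_pred=6.1102  r=-5.7002  x^+=1.7780  v^+=-0.4639  a^+=-0.0984
step 3: x_pred=1.0681  r=3.3619  x^+=3.6231  v^+=0.5935  a^+=0.1600
step 4: x_pred=4.5620  r=-7.7320  x^+=-1.3143  v^+=-1.9272  a^+=-0.4343
step 5: x_pred=-4.2867  r=4.3367  x^+=-0.9908  v^+=-0.9751  a^+=-0.1010
step 6: x_pred=-2.3881  r=6.7281  x^+=2.7253  v^+=1.2695  a^+=0.4161
step 7: x_pred=4.8000  r=-3.0800  x^+=2.4592  v^+=0.7376  a^+=0.1794
step 8: x_pred=3.6087  r=-1.1087  x^+=2.7661  v^+=0.5858  a^+=0.0942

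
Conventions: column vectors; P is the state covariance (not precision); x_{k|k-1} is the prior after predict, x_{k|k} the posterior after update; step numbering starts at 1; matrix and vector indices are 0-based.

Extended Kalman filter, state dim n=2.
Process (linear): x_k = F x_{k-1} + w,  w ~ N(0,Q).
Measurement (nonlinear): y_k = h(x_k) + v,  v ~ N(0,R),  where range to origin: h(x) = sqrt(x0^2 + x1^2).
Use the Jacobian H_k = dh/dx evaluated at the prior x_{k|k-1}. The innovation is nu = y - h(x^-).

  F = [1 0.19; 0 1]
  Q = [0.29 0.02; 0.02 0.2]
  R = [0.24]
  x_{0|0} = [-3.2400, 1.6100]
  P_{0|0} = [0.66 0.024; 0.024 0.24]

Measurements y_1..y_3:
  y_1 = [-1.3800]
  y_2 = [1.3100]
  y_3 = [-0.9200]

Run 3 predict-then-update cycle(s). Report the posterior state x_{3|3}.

x_post = [-0.1964, -0.0005]

step 1: x^-=[-2.9341, 1.6100]  P^-=[0.9678 0.0896; 0.0896 0.4400]  H_jac=[-0.8767 0.4811]  S=[1.0101]  K=[-0.7973; 0.1318]  nu=[-4.7268]  x^+=[0.8346, 0.9871]  P^+=[0.3257 0.1957; 0.1957 0.4225]
step 2: x^-=[1.0222, 0.9871]  P^-=[0.7053 0.2960; 0.2960 0.6225]  H_jac=[0.7194 0.6946]  S=[1.2011]  K=[0.5936; 0.5372]  nu=[-0.1110]  x^+=[0.9563, 0.9275]  P^+=[0.2821 -0.0870; -0.0870 0.2758]
step 3: x^-=[1.1325, 0.9275]  P^-=[0.5490 -0.0147; -0.0147 0.4758]  H_jac=[0.7737 0.6336]  S=[0.7452]  K=[0.5575; 0.3893]  nu=[-2.3838]  x^+=[-0.1964, -0.0005]  P^+=[0.3174 -0.1764; -0.1764 0.3628]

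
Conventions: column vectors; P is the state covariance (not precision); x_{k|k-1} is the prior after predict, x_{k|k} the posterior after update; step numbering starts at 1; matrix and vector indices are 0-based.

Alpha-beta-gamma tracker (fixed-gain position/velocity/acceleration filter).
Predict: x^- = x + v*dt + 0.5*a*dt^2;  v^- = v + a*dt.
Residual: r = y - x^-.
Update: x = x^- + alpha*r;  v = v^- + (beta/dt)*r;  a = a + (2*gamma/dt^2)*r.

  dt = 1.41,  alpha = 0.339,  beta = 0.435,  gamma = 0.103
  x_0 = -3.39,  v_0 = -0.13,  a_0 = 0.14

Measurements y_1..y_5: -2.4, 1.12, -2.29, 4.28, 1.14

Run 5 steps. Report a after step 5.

step 1: x_pred=-3.4341  r=1.0341  x^+=-3.0836  v^+=0.3864  a^+=0.2472
step 2: x_pred=-2.2930  r=3.4130  x^+=-1.1360  v^+=1.7879  a^+=0.6008
step 3: x_pred=1.9821  r=-4.2721  x^+=0.5339  v^+=1.3170  a^+=0.1581
step 4: x_pred=2.5480  r=1.7320  x^+=3.1352  v^+=2.0743  a^+=0.3376
step 5: x_pred=6.3955  r=-5.2555  x^+=4.6139  v^+=0.9289  a^+=-0.2070

a_post = -0.2070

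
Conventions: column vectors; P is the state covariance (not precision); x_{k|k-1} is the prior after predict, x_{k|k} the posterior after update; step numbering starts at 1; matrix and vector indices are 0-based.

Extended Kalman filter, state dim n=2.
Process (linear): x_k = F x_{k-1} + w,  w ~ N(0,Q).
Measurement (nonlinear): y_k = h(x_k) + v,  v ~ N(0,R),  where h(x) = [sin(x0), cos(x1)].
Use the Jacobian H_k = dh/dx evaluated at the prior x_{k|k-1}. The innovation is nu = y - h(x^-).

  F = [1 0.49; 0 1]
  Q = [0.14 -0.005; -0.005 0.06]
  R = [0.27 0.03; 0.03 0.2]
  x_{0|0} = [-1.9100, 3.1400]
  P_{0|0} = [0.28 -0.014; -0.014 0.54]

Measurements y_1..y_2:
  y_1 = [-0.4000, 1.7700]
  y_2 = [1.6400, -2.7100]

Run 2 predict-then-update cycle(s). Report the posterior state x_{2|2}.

x_post = [1.8278, 4.1021]

step 1: x^-=[-0.3714, 3.1400]  P^-=[0.5359 0.2456; 0.2456 0.6000]  H_jac=[0.9318 0.0000; 0.0000 -0.0016]  S=[0.7353 0.0296; 0.0296 0.2000]  K=[0.6833 -0.1032; 0.3133 -0.0512]  nu=[-0.0371, 2.7700]  x^+=[-0.6826, 2.9866]  P^+=[0.1947 0.0891; 0.0891 0.5283]
step 2: x^-=[0.7808, 2.9866]  P^-=[0.5488 0.3430; 0.3430 0.5883]  H_jac=[0.7103 0.0000; 0.0000 -0.1544]  S=[0.5469 -0.0076; -0.0076 0.2140]  K=[0.7097 -0.2222; 0.4397 -0.4087]  nu=[0.9361, -1.7220]  x^+=[1.8278, 4.1021]  P^+=[0.2604 0.1499; 0.1499 0.4440]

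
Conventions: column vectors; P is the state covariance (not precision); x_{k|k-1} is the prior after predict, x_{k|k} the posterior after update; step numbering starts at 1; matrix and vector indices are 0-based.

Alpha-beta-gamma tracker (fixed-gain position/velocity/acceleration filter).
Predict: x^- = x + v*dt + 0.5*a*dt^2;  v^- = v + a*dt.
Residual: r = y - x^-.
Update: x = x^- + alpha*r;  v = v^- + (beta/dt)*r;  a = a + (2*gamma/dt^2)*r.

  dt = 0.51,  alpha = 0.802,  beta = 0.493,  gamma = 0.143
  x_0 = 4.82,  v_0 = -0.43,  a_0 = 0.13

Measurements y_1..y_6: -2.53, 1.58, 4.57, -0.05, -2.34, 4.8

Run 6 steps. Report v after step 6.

v_post = 3.8241

step 1: x_pred=4.6176  r=-7.1476  x^+=-1.1148  v^+=-7.2731  a^+=-7.7293
step 2: x_pred=-5.8292  r=7.4092  x^+=0.1130  v^+=-4.0528  a^+=0.4177
step 3: x_pred=-1.8996  r=6.4696  x^+=3.2890  v^+=2.4142  a^+=7.5315
step 4: x_pred=5.4997  r=-5.5497  x^+=1.0488  v^+=0.8905  a^+=1.4292
step 5: x_pred=1.6889  r=-4.0289  x^+=-1.5423  v^+=-2.2752  a^+=-3.0009
step 6: x_pred=-3.0929  r=7.8929  x^+=3.2372  v^+=3.8241  a^+=5.6779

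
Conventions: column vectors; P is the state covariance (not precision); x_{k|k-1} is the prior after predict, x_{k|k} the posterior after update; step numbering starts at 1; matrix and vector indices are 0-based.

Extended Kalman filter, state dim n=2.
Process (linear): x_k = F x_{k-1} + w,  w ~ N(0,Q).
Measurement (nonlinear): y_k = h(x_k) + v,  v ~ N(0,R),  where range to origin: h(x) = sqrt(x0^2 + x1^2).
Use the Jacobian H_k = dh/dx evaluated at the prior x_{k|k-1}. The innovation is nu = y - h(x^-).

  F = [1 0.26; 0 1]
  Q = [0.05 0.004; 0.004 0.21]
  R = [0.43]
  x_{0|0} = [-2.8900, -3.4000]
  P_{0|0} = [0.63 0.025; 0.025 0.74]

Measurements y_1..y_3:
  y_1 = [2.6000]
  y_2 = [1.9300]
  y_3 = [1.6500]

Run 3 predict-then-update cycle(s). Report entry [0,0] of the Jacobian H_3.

H_jac[0,0] = -0.9074

step 1: x^-=[-3.7740, -3.4000]  P^-=[0.7430 0.2214; 0.2214 0.9500]  H_jac=[-0.7430 -0.6693]  S=[1.4860]  K=[-0.4712; -0.5386]  nu=[-2.4797]  x^+=[-2.6055, -2.0644]  P^+=[0.4131 -0.1558; -0.1558 0.5189]
step 2: x^-=[-3.1422, -2.0644]  P^-=[0.4171 -0.0168; -0.0168 0.7289]  H_jac=[-0.8358 -0.5491]  S=[0.9257]  K=[-0.3666; -0.4172]  nu=[-1.8297]  x^+=[-2.4714, -1.3011]  P^+=[0.2927 -0.1584; -0.1584 0.5678]
step 3: x^-=[-2.8097, -1.3011]  P^-=[0.2987 -0.0068; -0.0068 0.7778]  H_jac=[-0.9074 -0.4202]  S=[0.8081]  K=[-0.3319; -0.3968]  nu=[-1.4463]  x^+=[-2.3297, -0.7272]  P^+=[0.2097 -0.1132; -0.1132 0.6506]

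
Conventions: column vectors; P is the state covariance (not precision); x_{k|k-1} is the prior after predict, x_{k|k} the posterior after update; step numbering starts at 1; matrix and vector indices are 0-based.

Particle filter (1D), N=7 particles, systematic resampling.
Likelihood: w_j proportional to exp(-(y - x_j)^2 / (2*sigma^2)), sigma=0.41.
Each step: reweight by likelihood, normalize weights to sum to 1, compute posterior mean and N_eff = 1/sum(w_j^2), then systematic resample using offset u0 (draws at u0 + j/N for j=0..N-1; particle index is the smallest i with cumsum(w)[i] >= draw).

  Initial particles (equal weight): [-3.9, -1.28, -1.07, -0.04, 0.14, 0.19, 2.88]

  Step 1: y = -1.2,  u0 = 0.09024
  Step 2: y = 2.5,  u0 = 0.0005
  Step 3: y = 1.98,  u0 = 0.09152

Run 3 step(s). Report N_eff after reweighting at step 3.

step 1: w=[0.0000, 0.5010, 0.4856, 0.0093, 0.0024, 0.0016, 0.0000]  mean=-1.1606  Neff=2.0538  idx=[1, 1, 1, 2, 2, 2, 2]
step 2: w=[0.0025, 0.0025, 0.0025, 0.2481, 0.2481, 0.2481, 0.2481]  mean=-1.0716  Neff=4.0608  idx=[0, 3, 4, 4, 5, 5, 6]
step 3: w=[0.0032, 0.1661, 0.1661, 0.1661, 0.1661, 0.1661, 0.1661]  mean=-1.0707  Neff=6.0385  idx=[1, 2, 3, 4, 4, 5, 6]

N_eff = 6.0385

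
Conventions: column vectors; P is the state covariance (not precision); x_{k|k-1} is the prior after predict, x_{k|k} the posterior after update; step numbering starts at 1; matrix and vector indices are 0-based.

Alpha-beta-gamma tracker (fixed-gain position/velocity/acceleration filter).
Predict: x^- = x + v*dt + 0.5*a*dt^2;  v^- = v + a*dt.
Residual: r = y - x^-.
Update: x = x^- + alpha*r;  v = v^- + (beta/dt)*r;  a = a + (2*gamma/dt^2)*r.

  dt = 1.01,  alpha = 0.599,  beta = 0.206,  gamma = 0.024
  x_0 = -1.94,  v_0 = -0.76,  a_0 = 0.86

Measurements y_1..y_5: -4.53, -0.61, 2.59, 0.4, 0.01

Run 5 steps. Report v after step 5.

step 1: x_pred=-2.2690  r=-2.2610  x^+=-3.6233  v^+=-0.3526  a^+=0.7536
step 2: x_pred=-3.5950  r=2.9850  x^+=-1.8070  v^+=1.0174  a^+=0.8941
step 3: x_pred=-0.3234  r=2.9134  x^+=1.4217  v^+=2.5146  a^+=1.0312
step 4: x_pred=4.4874  r=-4.0874  x^+=2.0391  v^+=2.7224  a^+=0.8388
step 5: x_pred=5.2166  r=-5.2066  x^+=2.0978  v^+=2.5077  a^+=0.5938

v_post = 2.5077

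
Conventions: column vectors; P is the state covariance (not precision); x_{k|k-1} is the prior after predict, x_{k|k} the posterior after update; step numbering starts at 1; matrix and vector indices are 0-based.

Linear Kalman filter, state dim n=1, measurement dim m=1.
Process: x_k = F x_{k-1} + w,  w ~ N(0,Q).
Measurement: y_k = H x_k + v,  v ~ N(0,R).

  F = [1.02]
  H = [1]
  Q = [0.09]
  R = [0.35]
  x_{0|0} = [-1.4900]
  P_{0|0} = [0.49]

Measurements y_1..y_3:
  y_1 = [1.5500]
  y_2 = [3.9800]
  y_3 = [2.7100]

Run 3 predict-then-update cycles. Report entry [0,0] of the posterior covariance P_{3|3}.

P_post[0,0] = 0.1505

step 1: x^-=[-1.5198]  P^-=[0.5998]  S=[0.9498]  K=[0.6315]  nu=[3.0698]  x^+=[0.4188]  P^+=[0.2210]
step 2: x^-=[0.4272]  P^-=[0.3200]  S=[0.6700]  K=[0.4776]  nu=[3.5528]  x^+=[2.1239]  P^+=[0.1672]
step 3: x^-=[2.1664]  P^-=[0.2639]  S=[0.6139]  K=[0.4299]  nu=[0.5436]  x^+=[2.4001]  P^+=[0.1505]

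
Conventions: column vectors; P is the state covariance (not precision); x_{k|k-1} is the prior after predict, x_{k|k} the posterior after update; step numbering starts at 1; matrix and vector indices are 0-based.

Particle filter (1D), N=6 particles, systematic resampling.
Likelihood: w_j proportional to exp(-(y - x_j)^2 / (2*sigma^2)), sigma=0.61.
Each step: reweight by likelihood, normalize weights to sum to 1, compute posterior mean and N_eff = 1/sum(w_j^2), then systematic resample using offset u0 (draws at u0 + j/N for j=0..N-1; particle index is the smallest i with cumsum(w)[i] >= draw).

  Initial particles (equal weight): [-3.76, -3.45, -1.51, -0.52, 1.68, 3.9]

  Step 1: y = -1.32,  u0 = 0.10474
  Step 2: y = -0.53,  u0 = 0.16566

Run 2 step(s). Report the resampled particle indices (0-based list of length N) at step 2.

step 1: w=[0.0002, 0.0016, 0.6911, 0.3070, 0.0000, 0.0000]  mean=-1.2098  Neff=1.7486  idx=[2, 2, 2, 2, 3, 3]
step 2: w=[0.0887, 0.0887, 0.0887, 0.0887, 0.3225, 0.3225]  mean=-0.8714  Neff=4.1749  idx=[1, 3, 4, 4, 5, 5]

resampled_idx = [1, 3, 4, 4, 5, 5]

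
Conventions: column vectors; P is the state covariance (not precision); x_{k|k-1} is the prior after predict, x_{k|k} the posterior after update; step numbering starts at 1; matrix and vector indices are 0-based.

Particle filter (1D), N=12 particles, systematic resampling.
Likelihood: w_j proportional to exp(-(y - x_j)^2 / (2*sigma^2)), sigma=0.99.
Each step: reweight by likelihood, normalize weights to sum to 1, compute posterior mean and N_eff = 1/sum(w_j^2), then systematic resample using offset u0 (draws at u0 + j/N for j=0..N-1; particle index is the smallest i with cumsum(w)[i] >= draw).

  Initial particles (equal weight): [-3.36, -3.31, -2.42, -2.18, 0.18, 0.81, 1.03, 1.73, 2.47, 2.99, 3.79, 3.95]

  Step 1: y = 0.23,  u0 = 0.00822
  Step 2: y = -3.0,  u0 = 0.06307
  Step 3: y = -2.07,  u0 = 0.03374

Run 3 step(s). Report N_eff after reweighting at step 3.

step 1: w=[0.0005, 0.0005, 0.0091, 0.0169, 0.3261, 0.2750, 0.2356, 0.1036, 0.0252, 0.0067, 0.0005, 0.0003]  mean=0.7267  Neff=4.0118  idx=[2, 4, 4, 4, 4, 5, 5, 5, 6, 6, 6, 7]
step 2: w=[0.9705, 0.0066, 0.0066, 0.0066, 0.0066, 0.0007, 0.0007, 0.0007, 0.0003, 0.0003, 0.0003, 0.0000]  mean=-2.3413  Neff=1.0615  idx=[0, 0, 0, 0, 0, 0, 0, 0, 0, 0, 0, 2]
step 3: w=[0.0902, 0.0902, 0.0902, 0.0902, 0.0902, 0.0902, 0.0902, 0.0902, 0.0902, 0.0902, 0.0902, 0.0073]  mean=-2.4011  Neff=11.1549  idx=[0, 1, 2, 3, 4, 4, 5, 6, 7, 8, 9, 10]

N_eff = 11.1549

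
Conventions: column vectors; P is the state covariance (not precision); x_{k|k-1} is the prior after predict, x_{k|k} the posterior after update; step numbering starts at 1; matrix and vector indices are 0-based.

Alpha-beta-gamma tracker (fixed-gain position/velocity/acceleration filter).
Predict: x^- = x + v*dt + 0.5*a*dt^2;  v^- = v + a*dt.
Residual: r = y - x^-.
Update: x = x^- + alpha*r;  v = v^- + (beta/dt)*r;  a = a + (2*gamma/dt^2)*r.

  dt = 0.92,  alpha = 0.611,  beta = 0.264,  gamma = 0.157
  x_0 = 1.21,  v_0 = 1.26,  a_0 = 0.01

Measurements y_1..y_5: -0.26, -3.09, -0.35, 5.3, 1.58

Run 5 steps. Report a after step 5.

step 1: x_pred=2.3734  r=-2.6334  x^+=0.7644  v^+=0.5135  a^+=-0.9670
step 2: x_pred=0.8276  r=-3.9176  x^+=-1.5660  v^+=-1.5003  a^+=-2.4203
step 3: x_pred=-3.9706  r=3.6206  x^+=-1.7584  v^+=-2.6880  a^+=-1.0772
step 4: x_pred=-4.6872  r=9.9872  x^+=1.4150  v^+=-0.8131  a^+=2.6279
step 5: x_pred=1.7790  r=-0.1990  x^+=1.6574  v^+=1.5475  a^+=2.5541

a_post = 2.5541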